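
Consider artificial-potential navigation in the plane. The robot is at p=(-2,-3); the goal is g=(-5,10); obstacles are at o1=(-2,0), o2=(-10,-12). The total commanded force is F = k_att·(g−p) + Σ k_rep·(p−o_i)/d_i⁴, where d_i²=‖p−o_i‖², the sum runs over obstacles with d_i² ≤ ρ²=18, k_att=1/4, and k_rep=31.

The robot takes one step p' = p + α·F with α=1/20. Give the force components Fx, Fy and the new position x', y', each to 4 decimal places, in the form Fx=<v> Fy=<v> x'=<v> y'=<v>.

F_att = 1/4·(g−p) = 1/4·(-3,13) = (-0.7500,3.2500)
o1: d²=9 ≤ ρ²=18; F_rep = 31·(0,-3)/9² = (0.0000,-1.1481)
o2: d²=145 > ρ²=18 → inactive
F = F_att + ΣF_rep = (-0.7500,2.1019)
p' = p + 1/20·F = (-2.0375,-2.8949)

Fx=-0.7500 Fy=2.1019 x'=-2.0375 y'=-2.8949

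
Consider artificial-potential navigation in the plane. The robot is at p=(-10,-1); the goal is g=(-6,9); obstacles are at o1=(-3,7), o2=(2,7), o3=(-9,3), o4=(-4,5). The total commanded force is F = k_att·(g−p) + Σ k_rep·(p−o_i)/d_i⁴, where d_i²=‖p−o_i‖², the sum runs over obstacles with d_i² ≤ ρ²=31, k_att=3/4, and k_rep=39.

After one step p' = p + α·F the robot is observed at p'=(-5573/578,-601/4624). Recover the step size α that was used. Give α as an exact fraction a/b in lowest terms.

F_att = 3/4·(g−p) = 3/4·(4,10) = (3.0000,7.5000)
o1: d²=113 > ρ²=31 → inactive
o2: d²=208 > ρ²=31 → inactive
o3: d²=17 ≤ ρ²=31; F_rep = 39·(-1,-4)/17² = (-0.1349,-0.5398)
o4: d²=72 > ρ²=31 → inactive
F = F_att + ΣF_rep = (2.8651,6.9602)
Δp = p'−p = (0.3581,0.8700); α = Δx/Fx = (207/578) / (828/289) = 1/8
check: Δy/Fy = (4023/4624) / (4023/578) = 1/8 ✓

α = 1/8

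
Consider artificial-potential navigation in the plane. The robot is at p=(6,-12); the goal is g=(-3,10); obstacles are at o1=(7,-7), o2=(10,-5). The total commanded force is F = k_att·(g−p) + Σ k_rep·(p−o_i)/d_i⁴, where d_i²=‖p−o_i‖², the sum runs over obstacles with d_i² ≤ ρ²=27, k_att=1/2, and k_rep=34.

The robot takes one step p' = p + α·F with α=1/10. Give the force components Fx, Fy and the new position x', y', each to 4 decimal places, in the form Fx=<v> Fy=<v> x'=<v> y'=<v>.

F_att = 1/2·(g−p) = 1/2·(-9,22) = (-4.5000,11.0000)
o1: d²=26 ≤ ρ²=27; F_rep = 34·(-1,-5)/26² = (-0.0503,-0.2515)
o2: d²=65 > ρ²=27 → inactive
F = F_att + ΣF_rep = (-4.5503,10.7485)
p' = p + 1/10·F = (5.5450,-10.9251)

Fx=-4.5503 Fy=10.7485 x'=5.5450 y'=-10.9251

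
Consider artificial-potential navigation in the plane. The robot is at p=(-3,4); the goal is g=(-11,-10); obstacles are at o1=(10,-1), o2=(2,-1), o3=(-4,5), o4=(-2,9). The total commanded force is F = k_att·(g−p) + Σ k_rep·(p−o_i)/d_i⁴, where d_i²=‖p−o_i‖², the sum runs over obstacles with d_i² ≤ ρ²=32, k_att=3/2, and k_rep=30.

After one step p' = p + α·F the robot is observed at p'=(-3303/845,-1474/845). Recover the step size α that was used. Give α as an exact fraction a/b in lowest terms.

F_att = 3/2·(g−p) = 3/2·(-8,-14) = (-12.0000,-21.0000)
o1: d²=194 > ρ²=32 → inactive
o2: d²=50 > ρ²=32 → inactive
o3: d²=2 ≤ ρ²=32; F_rep = 30·(1,-1)/2² = (7.5000,-7.5000)
o4: d²=26 ≤ ρ²=32; F_rep = 30·(-1,-5)/26² = (-0.0444,-0.2219)
F = F_att + ΣF_rep = (-4.5444,-28.7219)
Δp = p'−p = (-0.9089,-5.7444); α = Δx/Fx = (-768/845) / (-768/169) = 1/5
check: Δy/Fy = (-4854/845) / (-4854/169) = 1/5 ✓

α = 1/5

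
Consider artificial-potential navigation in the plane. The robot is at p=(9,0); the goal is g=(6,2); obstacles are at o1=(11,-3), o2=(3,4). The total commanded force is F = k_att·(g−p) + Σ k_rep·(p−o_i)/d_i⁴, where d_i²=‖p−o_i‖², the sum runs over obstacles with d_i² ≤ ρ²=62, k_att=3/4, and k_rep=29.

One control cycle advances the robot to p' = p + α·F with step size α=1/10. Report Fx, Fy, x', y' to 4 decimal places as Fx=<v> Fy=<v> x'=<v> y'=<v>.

F_att = 3/4·(g−p) = 3/4·(-3,2) = (-2.2500,1.5000)
o1: d²=13 ≤ ρ²=62; F_rep = 29·(-2,3)/13² = (-0.3432,0.5148)
o2: d²=52 ≤ ρ²=62; F_rep = 29·(6,-4)/52² = (0.0643,-0.0429)
F = F_att + ΣF_rep = (-2.5288,1.9719)
p' = p + 1/10·F = (8.7471,0.1972)

Fx=-2.5288 Fy=1.9719 x'=8.7471 y'=0.1972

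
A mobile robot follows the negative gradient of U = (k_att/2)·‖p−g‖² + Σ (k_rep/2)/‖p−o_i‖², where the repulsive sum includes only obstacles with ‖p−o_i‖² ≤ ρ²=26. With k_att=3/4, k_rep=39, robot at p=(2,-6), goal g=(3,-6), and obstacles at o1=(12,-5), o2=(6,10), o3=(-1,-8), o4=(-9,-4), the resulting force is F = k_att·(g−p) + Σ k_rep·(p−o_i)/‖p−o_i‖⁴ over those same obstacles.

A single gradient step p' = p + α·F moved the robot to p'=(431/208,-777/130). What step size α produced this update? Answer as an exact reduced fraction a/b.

F_att = 3/4·(g−p) = 3/4·(1,0) = (0.7500,0.0000)
o1: d²=101 > ρ²=26 → inactive
o2: d²=272 > ρ²=26 → inactive
o3: d²=13 ≤ ρ²=26; F_rep = 39·(3,2)/13² = (0.6923,0.4615)
o4: d²=125 > ρ²=26 → inactive
F = F_att + ΣF_rep = (1.4423,0.4615)
Δp = p'−p = (0.0721,0.0231); α = Δx/Fx = (15/208) / (75/52) = 1/20
check: Δy/Fy = (3/130) / (6/13) = 1/20 ✓

α = 1/20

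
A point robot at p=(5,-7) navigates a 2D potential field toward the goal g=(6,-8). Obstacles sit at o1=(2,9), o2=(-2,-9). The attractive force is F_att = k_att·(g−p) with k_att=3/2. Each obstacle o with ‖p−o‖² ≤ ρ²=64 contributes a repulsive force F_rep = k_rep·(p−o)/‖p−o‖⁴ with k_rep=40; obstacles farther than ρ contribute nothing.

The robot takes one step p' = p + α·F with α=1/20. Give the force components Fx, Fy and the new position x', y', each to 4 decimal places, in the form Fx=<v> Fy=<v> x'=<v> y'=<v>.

F_att = 3/2·(g−p) = 3/2·(1,-1) = (1.5000,-1.5000)
o1: d²=265 > ρ²=64 → inactive
o2: d²=53 ≤ ρ²=64; F_rep = 40·(7,2)/53² = (0.0997,0.0285)
F = F_att + ΣF_rep = (1.5997,-1.4715)
p' = p + 1/20·F = (5.0800,-7.0736)

Fx=1.5997 Fy=-1.4715 x'=5.0800 y'=-7.0736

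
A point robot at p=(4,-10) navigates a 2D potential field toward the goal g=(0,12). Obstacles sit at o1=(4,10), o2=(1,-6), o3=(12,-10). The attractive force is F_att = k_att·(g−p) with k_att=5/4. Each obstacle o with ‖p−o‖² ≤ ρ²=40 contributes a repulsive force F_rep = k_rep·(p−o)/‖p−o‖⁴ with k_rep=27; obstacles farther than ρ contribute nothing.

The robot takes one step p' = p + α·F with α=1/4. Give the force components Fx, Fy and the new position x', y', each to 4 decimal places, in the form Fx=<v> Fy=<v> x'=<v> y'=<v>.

F_att = 5/4·(g−p) = 5/4·(-4,22) = (-5.0000,27.5000)
o1: d²=400 > ρ²=40 → inactive
o2: d²=25 ≤ ρ²=40; F_rep = 27·(3,-4)/25² = (0.1296,-0.1728)
o3: d²=64 > ρ²=40 → inactive
F = F_att + ΣF_rep = (-4.8704,27.3272)
p' = p + 1/4·F = (2.7824,-3.1682)

Fx=-4.8704 Fy=27.3272 x'=2.7824 y'=-3.1682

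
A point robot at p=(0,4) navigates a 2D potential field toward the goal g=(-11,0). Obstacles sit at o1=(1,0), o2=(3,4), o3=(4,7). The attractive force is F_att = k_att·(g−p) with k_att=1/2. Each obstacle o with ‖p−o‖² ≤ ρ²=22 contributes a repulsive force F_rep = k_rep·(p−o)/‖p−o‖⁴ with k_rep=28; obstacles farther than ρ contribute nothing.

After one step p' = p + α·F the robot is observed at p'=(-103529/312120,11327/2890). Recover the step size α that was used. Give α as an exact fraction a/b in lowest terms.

α = 1/20

F_att = 1/2·(g−p) = 1/2·(-11,-4) = (-5.5000,-2.0000)
o1: d²=17 ≤ ρ²=22; F_rep = 28·(-1,4)/17² = (-0.0969,0.3875)
o2: d²=9 ≤ ρ²=22; F_rep = 28·(-3,0)/9² = (-1.0370,0.0000)
o3: d²=25 > ρ²=22 → inactive
F = F_att + ΣF_rep = (-6.6339,-1.6125)
Δp = p'−p = (-0.3317,-0.0806); α = Δx/Fx = (-103529/312120) / (-103529/15606) = 1/20
check: Δy/Fy = (-233/2890) / (-466/289) = 1/20 ✓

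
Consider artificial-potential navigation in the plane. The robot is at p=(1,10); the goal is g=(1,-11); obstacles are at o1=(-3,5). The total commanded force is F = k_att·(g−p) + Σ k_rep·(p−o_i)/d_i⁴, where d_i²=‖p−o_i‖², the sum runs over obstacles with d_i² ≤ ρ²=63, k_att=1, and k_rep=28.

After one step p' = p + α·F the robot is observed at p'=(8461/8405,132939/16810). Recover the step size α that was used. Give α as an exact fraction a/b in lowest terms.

α = 1/10

F_att = 1·(g−p) = 1·(0,-21) = (0.0000,-21.0000)
o1: d²=41 ≤ ρ²=63; F_rep = 28·(4,5)/41² = (0.0666,0.0833)
F = F_att + ΣF_rep = (0.0666,-20.9167)
Δp = p'−p = (0.0067,-2.0917); α = Δx/Fx = (56/8405) / (112/1681) = 1/10
check: Δy/Fy = (-35161/16810) / (-35161/1681) = 1/10 ✓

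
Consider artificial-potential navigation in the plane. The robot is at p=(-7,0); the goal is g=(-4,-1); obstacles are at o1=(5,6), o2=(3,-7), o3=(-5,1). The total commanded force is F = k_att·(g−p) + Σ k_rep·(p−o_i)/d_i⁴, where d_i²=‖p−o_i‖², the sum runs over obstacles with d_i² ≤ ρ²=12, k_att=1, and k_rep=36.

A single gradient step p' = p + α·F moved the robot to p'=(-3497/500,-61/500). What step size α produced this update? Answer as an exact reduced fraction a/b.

α = 1/20

F_att = 1·(g−p) = 1·(3,-1) = (3.0000,-1.0000)
o1: d²=180 > ρ²=12 → inactive
o2: d²=149 > ρ²=12 → inactive
o3: d²=5 ≤ ρ²=12; F_rep = 36·(-2,-1)/5² = (-2.8800,-1.4400)
F = F_att + ΣF_rep = (0.1200,-2.4400)
Δp = p'−p = (0.0060,-0.1220); α = Δx/Fx = (3/500) / (3/25) = 1/20
check: Δy/Fy = (-61/500) / (-61/25) = 1/20 ✓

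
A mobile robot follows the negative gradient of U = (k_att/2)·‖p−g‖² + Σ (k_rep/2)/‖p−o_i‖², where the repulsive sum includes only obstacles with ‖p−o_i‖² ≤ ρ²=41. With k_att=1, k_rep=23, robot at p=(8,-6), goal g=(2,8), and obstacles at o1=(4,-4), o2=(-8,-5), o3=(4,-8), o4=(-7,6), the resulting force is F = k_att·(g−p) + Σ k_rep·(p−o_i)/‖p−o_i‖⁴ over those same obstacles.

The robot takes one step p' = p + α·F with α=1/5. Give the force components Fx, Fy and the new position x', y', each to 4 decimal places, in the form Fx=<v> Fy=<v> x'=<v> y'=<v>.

Fx=-5.5400 Fy=14.0000 x'=6.8920 y'=-3.2000

F_att = 1·(g−p) = 1·(-6,14) = (-6.0000,14.0000)
o1: d²=20 ≤ ρ²=41; F_rep = 23·(4,-2)/20² = (0.2300,-0.1150)
o2: d²=257 > ρ²=41 → inactive
o3: d²=20 ≤ ρ²=41; F_rep = 23·(4,2)/20² = (0.2300,0.1150)
o4: d²=369 > ρ²=41 → inactive
F = F_att + ΣF_rep = (-5.5400,14.0000)
p' = p + 1/5·F = (6.8920,-3.2000)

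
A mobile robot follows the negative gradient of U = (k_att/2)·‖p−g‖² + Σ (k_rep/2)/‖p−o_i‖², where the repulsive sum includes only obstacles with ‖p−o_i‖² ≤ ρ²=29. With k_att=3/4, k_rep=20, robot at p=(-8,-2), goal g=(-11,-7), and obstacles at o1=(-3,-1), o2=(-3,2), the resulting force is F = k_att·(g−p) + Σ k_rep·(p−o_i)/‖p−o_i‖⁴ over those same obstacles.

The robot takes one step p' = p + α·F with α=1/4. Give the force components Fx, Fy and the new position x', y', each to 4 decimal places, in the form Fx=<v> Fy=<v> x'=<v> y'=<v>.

F_att = 3/4·(g−p) = 3/4·(-3,-5) = (-2.2500,-3.7500)
o1: d²=26 ≤ ρ²=29; F_rep = 20·(-5,-1)/26² = (-0.1479,-0.0296)
o2: d²=41 > ρ²=29 → inactive
F = F_att + ΣF_rep = (-2.3979,-3.7796)
p' = p + 1/4·F = (-8.5995,-2.9449)

Fx=-2.3979 Fy=-3.7796 x'=-8.5995 y'=-2.9449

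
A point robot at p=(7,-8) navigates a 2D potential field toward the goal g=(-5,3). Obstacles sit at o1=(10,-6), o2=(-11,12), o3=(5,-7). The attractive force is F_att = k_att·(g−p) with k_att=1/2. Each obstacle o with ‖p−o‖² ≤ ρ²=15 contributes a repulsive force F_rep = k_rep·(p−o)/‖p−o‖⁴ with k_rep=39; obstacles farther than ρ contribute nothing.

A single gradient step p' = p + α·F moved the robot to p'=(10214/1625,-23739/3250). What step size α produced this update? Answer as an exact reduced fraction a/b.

α = 1/5

F_att = 1/2·(g−p) = 1/2·(-12,11) = (-6.0000,5.5000)
o1: d²=13 ≤ ρ²=15; F_rep = 39·(-3,-2)/13² = (-0.6923,-0.4615)
o2: d²=724 > ρ²=15 → inactive
o3: d²=5 ≤ ρ²=15; F_rep = 39·(2,-1)/5² = (3.1200,-1.5600)
F = F_att + ΣF_rep = (-3.5723,3.4785)
Δp = p'−p = (-0.7145,0.6957); α = Δx/Fx = (-1161/1625) / (-1161/325) = 1/5
check: Δy/Fy = (2261/3250) / (2261/650) = 1/5 ✓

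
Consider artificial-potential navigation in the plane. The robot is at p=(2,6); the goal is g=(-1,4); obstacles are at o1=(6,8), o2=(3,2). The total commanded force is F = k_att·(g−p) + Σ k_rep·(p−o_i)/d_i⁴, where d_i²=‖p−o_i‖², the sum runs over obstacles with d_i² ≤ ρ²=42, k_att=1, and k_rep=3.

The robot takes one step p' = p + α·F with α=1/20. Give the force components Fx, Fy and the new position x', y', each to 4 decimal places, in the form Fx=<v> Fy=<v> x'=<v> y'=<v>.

F_att = 1·(g−p) = 1·(-3,-2) = (-3.0000,-2.0000)
o1: d²=20 ≤ ρ²=42; F_rep = 3·(-4,-2)/20² = (-0.0300,-0.0150)
o2: d²=17 ≤ ρ²=42; F_rep = 3·(-1,4)/17² = (-0.0104,0.0415)
F = F_att + ΣF_rep = (-3.0404,-1.9735)
p' = p + 1/20·F = (1.8480,5.9013)

Fx=-3.0404 Fy=-1.9735 x'=1.8480 y'=5.9013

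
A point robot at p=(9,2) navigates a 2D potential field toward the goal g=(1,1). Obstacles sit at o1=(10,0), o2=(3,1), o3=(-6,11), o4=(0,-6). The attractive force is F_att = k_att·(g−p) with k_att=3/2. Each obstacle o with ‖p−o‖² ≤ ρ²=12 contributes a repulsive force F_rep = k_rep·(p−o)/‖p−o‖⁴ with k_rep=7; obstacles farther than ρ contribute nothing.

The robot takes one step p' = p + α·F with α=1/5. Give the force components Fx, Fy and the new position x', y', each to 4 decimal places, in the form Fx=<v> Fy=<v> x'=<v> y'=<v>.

Fx=-12.2800 Fy=-0.9400 x'=6.5440 y'=1.8120

F_att = 3/2·(g−p) = 3/2·(-8,-1) = (-12.0000,-1.5000)
o1: d²=5 ≤ ρ²=12; F_rep = 7·(-1,2)/5² = (-0.2800,0.5600)
o2: d²=37 > ρ²=12 → inactive
o3: d²=306 > ρ²=12 → inactive
o4: d²=145 > ρ²=12 → inactive
F = F_att + ΣF_rep = (-12.2800,-0.9400)
p' = p + 1/5·F = (6.5440,1.8120)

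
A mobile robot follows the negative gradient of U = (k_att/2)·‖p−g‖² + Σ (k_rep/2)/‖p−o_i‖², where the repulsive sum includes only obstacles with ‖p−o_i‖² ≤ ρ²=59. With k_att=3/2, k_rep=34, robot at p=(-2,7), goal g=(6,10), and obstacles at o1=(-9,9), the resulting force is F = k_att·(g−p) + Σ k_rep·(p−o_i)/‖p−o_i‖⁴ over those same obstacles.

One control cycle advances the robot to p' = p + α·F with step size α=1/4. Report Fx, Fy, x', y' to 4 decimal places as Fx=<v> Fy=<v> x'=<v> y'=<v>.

Fx=12.0847 Fy=4.4758 x'=1.0212 y'=8.1189

F_att = 3/2·(g−p) = 3/2·(8,3) = (12.0000,4.5000)
o1: d²=53 ≤ ρ²=59; F_rep = 34·(7,-2)/53² = (0.0847,-0.0242)
F = F_att + ΣF_rep = (12.0847,4.4758)
p' = p + 1/4·F = (1.0212,8.1189)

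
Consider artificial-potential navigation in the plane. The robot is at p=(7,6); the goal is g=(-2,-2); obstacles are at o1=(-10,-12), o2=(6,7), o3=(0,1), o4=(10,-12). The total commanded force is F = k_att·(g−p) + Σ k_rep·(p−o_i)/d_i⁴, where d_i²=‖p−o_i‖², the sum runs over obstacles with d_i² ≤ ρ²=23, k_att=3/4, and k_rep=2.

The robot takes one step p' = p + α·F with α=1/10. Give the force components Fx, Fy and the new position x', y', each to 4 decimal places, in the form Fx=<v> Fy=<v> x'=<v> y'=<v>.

Fx=-6.2500 Fy=-6.5000 x'=6.3750 y'=5.3500

F_att = 3/4·(g−p) = 3/4·(-9,-8) = (-6.7500,-6.0000)
o1: d²=613 > ρ²=23 → inactive
o2: d²=2 ≤ ρ²=23; F_rep = 2·(1,-1)/2² = (0.5000,-0.5000)
o3: d²=74 > ρ²=23 → inactive
o4: d²=333 > ρ²=23 → inactive
F = F_att + ΣF_rep = (-6.2500,-6.5000)
p' = p + 1/10·F = (6.3750,5.3500)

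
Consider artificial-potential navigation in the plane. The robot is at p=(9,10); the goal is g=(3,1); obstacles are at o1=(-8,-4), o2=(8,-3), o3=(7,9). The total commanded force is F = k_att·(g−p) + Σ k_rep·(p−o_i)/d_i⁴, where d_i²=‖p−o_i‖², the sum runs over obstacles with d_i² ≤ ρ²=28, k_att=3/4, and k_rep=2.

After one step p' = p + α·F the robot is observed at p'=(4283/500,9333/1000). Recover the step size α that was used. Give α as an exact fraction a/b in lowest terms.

F_att = 3/4·(g−p) = 3/4·(-6,-9) = (-4.5000,-6.7500)
o1: d²=485 > ρ²=28 → inactive
o2: d²=170 > ρ²=28 → inactive
o3: d²=5 ≤ ρ²=28; F_rep = 2·(2,1)/5² = (0.1600,0.0800)
F = F_att + ΣF_rep = (-4.3400,-6.6700)
Δp = p'−p = (-0.4340,-0.6670); α = Δx/Fx = (-217/500) / (-217/50) = 1/10
check: Δy/Fy = (-667/1000) / (-667/100) = 1/10 ✓

α = 1/10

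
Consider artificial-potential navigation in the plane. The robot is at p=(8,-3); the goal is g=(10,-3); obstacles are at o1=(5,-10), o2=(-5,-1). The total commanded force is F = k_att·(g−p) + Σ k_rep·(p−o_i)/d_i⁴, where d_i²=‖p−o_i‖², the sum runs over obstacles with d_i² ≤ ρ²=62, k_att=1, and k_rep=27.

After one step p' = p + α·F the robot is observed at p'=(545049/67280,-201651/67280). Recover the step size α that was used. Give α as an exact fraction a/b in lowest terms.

F_att = 1·(g−p) = 1·(2,0) = (2.0000,0.0000)
o1: d²=58 ≤ ρ²=62; F_rep = 27·(3,7)/58² = (0.0241,0.0562)
o2: d²=173 > ρ²=62 → inactive
F = F_att + ΣF_rep = (2.0241,0.0562)
Δp = p'−p = (0.1012,0.0028); α = Δx/Fx = (6809/67280) / (6809/3364) = 1/20
check: Δy/Fy = (189/67280) / (189/3364) = 1/20 ✓

α = 1/20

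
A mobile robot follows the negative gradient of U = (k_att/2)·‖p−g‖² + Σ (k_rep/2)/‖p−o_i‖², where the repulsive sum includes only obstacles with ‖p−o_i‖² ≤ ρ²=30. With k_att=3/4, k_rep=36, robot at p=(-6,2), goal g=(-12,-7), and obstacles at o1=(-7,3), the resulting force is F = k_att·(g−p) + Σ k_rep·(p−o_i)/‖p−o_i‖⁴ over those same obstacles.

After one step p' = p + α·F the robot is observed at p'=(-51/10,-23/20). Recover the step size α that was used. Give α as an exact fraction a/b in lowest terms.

α = 1/5

F_att = 3/4·(g−p) = 3/4·(-6,-9) = (-4.5000,-6.7500)
o1: d²=2 ≤ ρ²=30; F_rep = 36·(1,-1)/2² = (9.0000,-9.0000)
F = F_att + ΣF_rep = (4.5000,-15.7500)
Δp = p'−p = (0.9000,-3.1500); α = Δx/Fx = (9/10) / (9/2) = 1/5
check: Δy/Fy = (-63/20) / (-63/4) = 1/5 ✓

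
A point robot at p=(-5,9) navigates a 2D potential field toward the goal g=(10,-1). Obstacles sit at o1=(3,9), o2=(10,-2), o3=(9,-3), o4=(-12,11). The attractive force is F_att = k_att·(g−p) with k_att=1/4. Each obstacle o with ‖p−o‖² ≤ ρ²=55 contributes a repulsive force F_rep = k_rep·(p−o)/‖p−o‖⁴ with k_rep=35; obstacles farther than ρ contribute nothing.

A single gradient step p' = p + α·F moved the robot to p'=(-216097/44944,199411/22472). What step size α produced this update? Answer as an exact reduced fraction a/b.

F_att = 1/4·(g−p) = 1/4·(15,-10) = (3.7500,-2.5000)
o1: d²=64 > ρ²=55 → inactive
o2: d²=346 > ρ²=55 → inactive
o3: d²=340 > ρ²=55 → inactive
o4: d²=53 ≤ ρ²=55; F_rep = 35·(7,-2)/53² = (0.0872,-0.0249)
F = F_att + ΣF_rep = (3.8372,-2.5249)
Δp = p'−p = (0.1919,-0.1262); α = Δx/Fx = (8623/44944) / (43115/11236) = 1/20
check: Δy/Fy = (-2837/22472) / (-14185/5618) = 1/20 ✓

α = 1/20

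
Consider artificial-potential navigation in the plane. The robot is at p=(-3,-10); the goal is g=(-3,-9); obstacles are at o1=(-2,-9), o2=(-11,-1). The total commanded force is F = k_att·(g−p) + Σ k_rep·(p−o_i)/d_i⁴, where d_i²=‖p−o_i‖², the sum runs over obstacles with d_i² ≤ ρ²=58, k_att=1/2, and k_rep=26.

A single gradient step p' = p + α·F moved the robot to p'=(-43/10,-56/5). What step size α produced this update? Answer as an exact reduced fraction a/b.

α = 1/5

F_att = 1/2·(g−p) = 1/2·(0,1) = (0.0000,0.5000)
o1: d²=2 ≤ ρ²=58; F_rep = 26·(-1,-1)/2² = (-6.5000,-6.5000)
o2: d²=145 > ρ²=58 → inactive
F = F_att + ΣF_rep = (-6.5000,-6.0000)
Δp = p'−p = (-1.3000,-1.2000); α = Δx/Fx = (-13/10) / (-13/2) = 1/5
check: Δy/Fy = (-6/5) / (-6) = 1/5 ✓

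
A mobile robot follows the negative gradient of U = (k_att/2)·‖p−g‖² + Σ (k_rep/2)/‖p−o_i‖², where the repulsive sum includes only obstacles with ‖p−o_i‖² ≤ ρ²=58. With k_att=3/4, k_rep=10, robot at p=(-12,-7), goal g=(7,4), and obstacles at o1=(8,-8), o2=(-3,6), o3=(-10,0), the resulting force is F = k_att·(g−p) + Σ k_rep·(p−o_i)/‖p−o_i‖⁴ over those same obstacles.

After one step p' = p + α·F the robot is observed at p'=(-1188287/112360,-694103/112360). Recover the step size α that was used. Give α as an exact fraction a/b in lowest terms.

α = 1/10

F_att = 3/4·(g−p) = 3/4·(19,11) = (14.2500,8.2500)
o1: d²=401 > ρ²=58 → inactive
o2: d²=250 > ρ²=58 → inactive
o3: d²=53 ≤ ρ²=58; F_rep = 10·(-2,-7)/53² = (-0.0071,-0.0249)
F = F_att + ΣF_rep = (14.2429,8.2251)
Δp = p'−p = (1.4243,0.8225); α = Δx/Fx = (160033/112360) / (160033/11236) = 1/10
check: Δy/Fy = (92417/112360) / (92417/11236) = 1/10 ✓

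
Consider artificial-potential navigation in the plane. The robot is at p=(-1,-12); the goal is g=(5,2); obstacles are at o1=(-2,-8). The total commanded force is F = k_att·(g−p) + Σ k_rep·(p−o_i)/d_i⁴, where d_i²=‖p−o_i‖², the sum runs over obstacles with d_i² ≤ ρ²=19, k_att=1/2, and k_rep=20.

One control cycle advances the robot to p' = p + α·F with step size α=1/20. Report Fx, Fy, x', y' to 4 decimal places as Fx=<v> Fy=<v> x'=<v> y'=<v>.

Fx=3.0692 Fy=6.7232 x'=-0.8465 y'=-11.6638

F_att = 1/2·(g−p) = 1/2·(6,14) = (3.0000,7.0000)
o1: d²=17 ≤ ρ²=19; F_rep = 20·(1,-4)/17² = (0.0692,-0.2768)
F = F_att + ΣF_rep = (3.0692,6.7232)
p' = p + 1/20·F = (-0.8465,-11.6638)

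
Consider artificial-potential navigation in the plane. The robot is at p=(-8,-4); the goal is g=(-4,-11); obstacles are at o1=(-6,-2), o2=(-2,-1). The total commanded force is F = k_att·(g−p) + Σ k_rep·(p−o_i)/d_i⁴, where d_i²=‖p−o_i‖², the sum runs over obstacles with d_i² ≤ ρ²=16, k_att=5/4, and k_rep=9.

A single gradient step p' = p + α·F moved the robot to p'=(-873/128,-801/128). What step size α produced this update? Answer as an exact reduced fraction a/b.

α = 1/4

F_att = 5/4·(g−p) = 5/4·(4,-7) = (5.0000,-8.7500)
o1: d²=8 ≤ ρ²=16; F_rep = 9·(-2,-2)/8² = (-0.2812,-0.2812)
o2: d²=45 > ρ²=16 → inactive
F = F_att + ΣF_rep = (4.7188,-9.0312)
Δp = p'−p = (1.1797,-2.2578); α = Δx/Fx = (151/128) / (151/32) = 1/4
check: Δy/Fy = (-289/128) / (-289/32) = 1/4 ✓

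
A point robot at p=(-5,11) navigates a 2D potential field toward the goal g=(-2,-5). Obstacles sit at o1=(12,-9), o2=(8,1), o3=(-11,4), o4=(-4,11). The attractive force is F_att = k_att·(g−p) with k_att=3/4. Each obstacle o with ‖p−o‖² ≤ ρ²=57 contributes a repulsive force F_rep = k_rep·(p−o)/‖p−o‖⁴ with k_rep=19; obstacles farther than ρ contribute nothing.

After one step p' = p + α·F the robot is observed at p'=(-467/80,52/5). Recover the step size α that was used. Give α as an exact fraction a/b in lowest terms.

F_att = 3/4·(g−p) = 3/4·(3,-16) = (2.2500,-12.0000)
o1: d²=689 > ρ²=57 → inactive
o2: d²=269 > ρ²=57 → inactive
o3: d²=85 > ρ²=57 → inactive
o4: d²=1 ≤ ρ²=57; F_rep = 19·(-1,0)/1² = (-19.0000,0.0000)
F = F_att + ΣF_rep = (-16.7500,-12.0000)
Δp = p'−p = (-0.8375,-0.6000); α = Δx/Fx = (-67/80) / (-67/4) = 1/20
check: Δy/Fy = (-3/5) / (-12) = 1/20 ✓

α = 1/20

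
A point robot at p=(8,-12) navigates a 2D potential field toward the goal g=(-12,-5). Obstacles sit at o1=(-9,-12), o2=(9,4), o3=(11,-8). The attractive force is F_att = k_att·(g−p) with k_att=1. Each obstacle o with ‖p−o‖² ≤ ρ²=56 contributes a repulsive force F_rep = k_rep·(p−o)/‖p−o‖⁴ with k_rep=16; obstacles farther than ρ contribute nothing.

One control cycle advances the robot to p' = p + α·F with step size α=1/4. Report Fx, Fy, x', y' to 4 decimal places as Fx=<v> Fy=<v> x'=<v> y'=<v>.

F_att = 1·(g−p) = 1·(-20,7) = (-20.0000,7.0000)
o1: d²=289 > ρ²=56 → inactive
o2: d²=257 > ρ²=56 → inactive
o3: d²=25 ≤ ρ²=56; F_rep = 16·(-3,-4)/25² = (-0.0768,-0.1024)
F = F_att + ΣF_rep = (-20.0768,6.8976)
p' = p + 1/4·F = (2.9808,-10.2756)

Fx=-20.0768 Fy=6.8976 x'=2.9808 y'=-10.2756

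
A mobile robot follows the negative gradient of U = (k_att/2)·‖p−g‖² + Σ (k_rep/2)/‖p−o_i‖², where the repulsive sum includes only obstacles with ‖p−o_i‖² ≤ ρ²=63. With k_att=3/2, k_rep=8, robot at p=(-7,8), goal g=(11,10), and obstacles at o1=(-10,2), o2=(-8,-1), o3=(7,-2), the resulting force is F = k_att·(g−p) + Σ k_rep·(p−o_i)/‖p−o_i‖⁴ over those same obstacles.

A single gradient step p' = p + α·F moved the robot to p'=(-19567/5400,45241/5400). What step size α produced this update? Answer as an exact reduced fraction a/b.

α = 1/8

F_att = 3/2·(g−p) = 3/2·(18,2) = (27.0000,3.0000)
o1: d²=45 ≤ ρ²=63; F_rep = 8·(3,6)/45² = (0.0119,0.0237)
o2: d²=82 > ρ²=63 → inactive
o3: d²=296 > ρ²=63 → inactive
F = F_att + ΣF_rep = (27.0119,3.0237)
Δp = p'−p = (3.3765,0.3780); α = Δx/Fx = (18233/5400) / (18233/675) = 1/8
check: Δy/Fy = (2041/5400) / (2041/675) = 1/8 ✓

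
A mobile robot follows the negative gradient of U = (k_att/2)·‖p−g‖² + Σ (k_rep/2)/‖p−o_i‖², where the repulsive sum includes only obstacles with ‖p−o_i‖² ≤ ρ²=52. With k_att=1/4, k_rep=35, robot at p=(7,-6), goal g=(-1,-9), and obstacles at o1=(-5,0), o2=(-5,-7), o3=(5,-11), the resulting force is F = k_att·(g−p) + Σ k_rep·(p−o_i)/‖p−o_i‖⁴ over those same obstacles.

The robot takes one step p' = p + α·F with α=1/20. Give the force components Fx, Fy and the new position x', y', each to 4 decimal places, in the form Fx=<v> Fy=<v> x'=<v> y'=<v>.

Fx=-1.9168 Fy=-0.5419 x'=6.9042 y'=-6.0271

F_att = 1/4·(g−p) = 1/4·(-8,-3) = (-2.0000,-0.7500)
o1: d²=180 > ρ²=52 → inactive
o2: d²=145 > ρ²=52 → inactive
o3: d²=29 ≤ ρ²=52; F_rep = 35·(2,5)/29² = (0.0832,0.2081)
F = F_att + ΣF_rep = (-1.9168,-0.5419)
p' = p + 1/20·F = (6.9042,-6.0271)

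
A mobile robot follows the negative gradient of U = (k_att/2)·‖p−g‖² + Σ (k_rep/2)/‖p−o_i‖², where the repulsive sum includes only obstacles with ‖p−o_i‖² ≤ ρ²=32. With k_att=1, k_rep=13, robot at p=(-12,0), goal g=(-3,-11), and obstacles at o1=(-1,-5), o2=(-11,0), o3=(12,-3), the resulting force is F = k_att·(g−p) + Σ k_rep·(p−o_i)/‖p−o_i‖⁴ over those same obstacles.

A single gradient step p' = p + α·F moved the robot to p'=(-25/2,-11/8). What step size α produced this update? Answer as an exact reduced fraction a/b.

F_att = 1·(g−p) = 1·(9,-11) = (9.0000,-11.0000)
o1: d²=146 > ρ²=32 → inactive
o2: d²=1 ≤ ρ²=32; F_rep = 13·(-1,0)/1² = (-13.0000,0.0000)
o3: d²=585 > ρ²=32 → inactive
F = F_att + ΣF_rep = (-4.0000,-11.0000)
Δp = p'−p = (-0.5000,-1.3750); α = Δx/Fx = (-1/2) / (-4) = 1/8
check: Δy/Fy = (-11/8) / (-11) = 1/8 ✓

α = 1/8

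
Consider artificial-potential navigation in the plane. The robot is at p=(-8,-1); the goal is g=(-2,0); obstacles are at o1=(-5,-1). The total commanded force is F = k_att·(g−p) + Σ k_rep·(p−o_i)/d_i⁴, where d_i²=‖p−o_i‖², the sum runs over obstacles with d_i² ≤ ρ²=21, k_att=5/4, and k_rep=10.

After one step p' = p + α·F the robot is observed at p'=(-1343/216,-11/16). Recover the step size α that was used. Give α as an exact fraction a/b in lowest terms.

F_att = 5/4·(g−p) = 5/4·(6,1) = (7.5000,1.2500)
o1: d²=9 ≤ ρ²=21; F_rep = 10·(-3,0)/9² = (-0.3704,0.0000)
F = F_att + ΣF_rep = (7.1296,1.2500)
Δp = p'−p = (1.7824,0.3125); α = Δx/Fx = (385/216) / (385/54) = 1/4
check: Δy/Fy = (5/16) / (5/4) = 1/4 ✓

α = 1/4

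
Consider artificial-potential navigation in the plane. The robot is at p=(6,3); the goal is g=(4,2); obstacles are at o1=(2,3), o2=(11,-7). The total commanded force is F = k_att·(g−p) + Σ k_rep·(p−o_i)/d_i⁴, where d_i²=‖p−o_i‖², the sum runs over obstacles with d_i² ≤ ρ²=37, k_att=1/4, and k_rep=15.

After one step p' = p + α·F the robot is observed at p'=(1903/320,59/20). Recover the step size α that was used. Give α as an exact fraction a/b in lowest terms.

α = 1/5

F_att = 1/4·(g−p) = 1/4·(-2,-1) = (-0.5000,-0.2500)
o1: d²=16 ≤ ρ²=37; F_rep = 15·(4,0)/16² = (0.2344,0.0000)
o2: d²=125 > ρ²=37 → inactive
F = F_att + ΣF_rep = (-0.2656,-0.2500)
Δp = p'−p = (-0.0531,-0.0500); α = Δx/Fx = (-17/320) / (-17/64) = 1/5
check: Δy/Fy = (-1/20) / (-1/4) = 1/5 ✓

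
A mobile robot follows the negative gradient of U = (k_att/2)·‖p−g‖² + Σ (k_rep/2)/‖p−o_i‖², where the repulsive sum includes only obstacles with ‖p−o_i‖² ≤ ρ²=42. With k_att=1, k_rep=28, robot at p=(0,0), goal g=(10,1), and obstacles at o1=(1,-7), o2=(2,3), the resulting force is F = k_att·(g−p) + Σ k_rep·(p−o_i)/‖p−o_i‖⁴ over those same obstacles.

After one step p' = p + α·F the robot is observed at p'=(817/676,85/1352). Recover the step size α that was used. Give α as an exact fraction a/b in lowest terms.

α = 1/8

F_att = 1·(g−p) = 1·(10,1) = (10.0000,1.0000)
o1: d²=50 > ρ²=42 → inactive
o2: d²=13 ≤ ρ²=42; F_rep = 28·(-2,-3)/13² = (-0.3314,-0.4970)
F = F_att + ΣF_rep = (9.6686,0.5030)
Δp = p'−p = (1.2086,0.0629); α = Δx/Fx = (817/676) / (1634/169) = 1/8
check: Δy/Fy = (85/1352) / (85/169) = 1/8 ✓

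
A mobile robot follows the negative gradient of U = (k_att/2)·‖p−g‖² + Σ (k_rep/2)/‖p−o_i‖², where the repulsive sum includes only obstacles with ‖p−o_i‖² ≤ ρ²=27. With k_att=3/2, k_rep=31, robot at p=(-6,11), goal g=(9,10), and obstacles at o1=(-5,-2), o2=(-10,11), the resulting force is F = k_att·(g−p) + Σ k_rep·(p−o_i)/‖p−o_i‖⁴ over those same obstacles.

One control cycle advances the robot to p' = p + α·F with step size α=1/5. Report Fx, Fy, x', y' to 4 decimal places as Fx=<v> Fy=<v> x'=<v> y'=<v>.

F_att = 3/2·(g−p) = 3/2·(15,-1) = (22.5000,-1.5000)
o1: d²=170 > ρ²=27 → inactive
o2: d²=16 ≤ ρ²=27; F_rep = 31·(4,0)/16² = (0.4844,0.0000)
F = F_att + ΣF_rep = (22.9844,-1.5000)
p' = p + 1/5·F = (-1.4031,10.7000)

Fx=22.9844 Fy=-1.5000 x'=-1.4031 y'=10.7000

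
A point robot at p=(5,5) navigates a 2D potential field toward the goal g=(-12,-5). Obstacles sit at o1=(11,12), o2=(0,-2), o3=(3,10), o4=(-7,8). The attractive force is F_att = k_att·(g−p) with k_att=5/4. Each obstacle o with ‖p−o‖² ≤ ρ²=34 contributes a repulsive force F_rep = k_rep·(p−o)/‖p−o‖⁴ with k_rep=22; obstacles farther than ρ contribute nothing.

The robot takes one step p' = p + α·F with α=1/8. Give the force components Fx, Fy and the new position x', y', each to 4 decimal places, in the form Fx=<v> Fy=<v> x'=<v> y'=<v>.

Fx=-21.1977 Fy=-12.6308 x'=2.3503 y'=3.4212

F_att = 5/4·(g−p) = 5/4·(-17,-10) = (-21.2500,-12.5000)
o1: d²=85 > ρ²=34 → inactive
o2: d²=74 > ρ²=34 → inactive
o3: d²=29 ≤ ρ²=34; F_rep = 22·(2,-5)/29² = (0.0523,-0.1308)
o4: d²=153 > ρ²=34 → inactive
F = F_att + ΣF_rep = (-21.1977,-12.6308)
p' = p + 1/8·F = (2.3503,3.4212)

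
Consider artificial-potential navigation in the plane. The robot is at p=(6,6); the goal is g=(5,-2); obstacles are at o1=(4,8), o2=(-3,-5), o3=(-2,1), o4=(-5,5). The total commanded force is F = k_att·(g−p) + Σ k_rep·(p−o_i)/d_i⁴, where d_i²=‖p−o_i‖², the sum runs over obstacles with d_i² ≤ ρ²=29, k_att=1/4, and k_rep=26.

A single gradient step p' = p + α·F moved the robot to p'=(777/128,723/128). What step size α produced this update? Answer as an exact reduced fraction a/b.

F_att = 1/4·(g−p) = 1/4·(-1,-8) = (-0.2500,-2.0000)
o1: d²=8 ≤ ρ²=29; F_rep = 26·(2,-2)/8² = (0.8125,-0.8125)
o2: d²=202 > ρ²=29 → inactive
o3: d²=89 > ρ²=29 → inactive
o4: d²=122 > ρ²=29 → inactive
F = F_att + ΣF_rep = (0.5625,-2.8125)
Δp = p'−p = (0.0703,-0.3516); α = Δx/Fx = (9/128) / (9/16) = 1/8
check: Δy/Fy = (-45/128) / (-45/16) = 1/8 ✓

α = 1/8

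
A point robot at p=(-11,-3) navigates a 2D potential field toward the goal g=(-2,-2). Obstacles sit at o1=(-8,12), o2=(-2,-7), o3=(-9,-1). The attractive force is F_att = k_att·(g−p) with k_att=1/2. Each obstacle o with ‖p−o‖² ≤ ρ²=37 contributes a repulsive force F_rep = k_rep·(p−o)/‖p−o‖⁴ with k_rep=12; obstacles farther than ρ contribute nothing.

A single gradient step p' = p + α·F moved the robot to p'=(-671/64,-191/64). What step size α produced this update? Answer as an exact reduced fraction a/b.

α = 1/8

F_att = 1/2·(g−p) = 1/2·(9,1) = (4.5000,0.5000)
o1: d²=234 > ρ²=37 → inactive
o2: d²=97 > ρ²=37 → inactive
o3: d²=8 ≤ ρ²=37; F_rep = 12·(-2,-2)/8² = (-0.3750,-0.3750)
F = F_att + ΣF_rep = (4.1250,0.1250)
Δp = p'−p = (0.5156,0.0156); α = Δx/Fx = (33/64) / (33/8) = 1/8
check: Δy/Fy = (1/64) / (1/8) = 1/8 ✓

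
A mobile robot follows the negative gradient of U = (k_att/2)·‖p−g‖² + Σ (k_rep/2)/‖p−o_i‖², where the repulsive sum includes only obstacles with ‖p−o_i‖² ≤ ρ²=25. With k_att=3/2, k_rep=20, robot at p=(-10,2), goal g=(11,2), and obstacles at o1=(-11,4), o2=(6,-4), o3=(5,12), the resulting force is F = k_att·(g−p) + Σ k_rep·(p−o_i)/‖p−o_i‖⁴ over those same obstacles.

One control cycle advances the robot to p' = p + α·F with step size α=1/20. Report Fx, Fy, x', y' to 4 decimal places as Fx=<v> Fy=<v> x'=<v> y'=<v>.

Fx=32.3000 Fy=-1.6000 x'=-8.3850 y'=1.9200

F_att = 3/2·(g−p) = 3/2·(21,0) = (31.5000,0.0000)
o1: d²=5 ≤ ρ²=25; F_rep = 20·(1,-2)/5² = (0.8000,-1.6000)
o2: d²=292 > ρ²=25 → inactive
o3: d²=325 > ρ²=25 → inactive
F = F_att + ΣF_rep = (32.3000,-1.6000)
p' = p + 1/20·F = (-8.3850,1.9200)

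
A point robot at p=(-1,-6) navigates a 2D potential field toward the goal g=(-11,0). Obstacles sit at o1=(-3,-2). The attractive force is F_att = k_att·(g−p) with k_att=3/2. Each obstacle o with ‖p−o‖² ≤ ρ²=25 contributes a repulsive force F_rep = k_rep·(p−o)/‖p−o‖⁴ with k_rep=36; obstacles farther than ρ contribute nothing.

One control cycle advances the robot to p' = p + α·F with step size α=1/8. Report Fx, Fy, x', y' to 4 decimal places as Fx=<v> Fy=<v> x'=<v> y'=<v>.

F_att = 3/2·(g−p) = 3/2·(-10,6) = (-15.0000,9.0000)
o1: d²=20 ≤ ρ²=25; F_rep = 36·(2,-4)/20² = (0.1800,-0.3600)
F = F_att + ΣF_rep = (-14.8200,8.6400)
p' = p + 1/8·F = (-2.8525,-4.9200)

Fx=-14.8200 Fy=8.6400 x'=-2.8525 y'=-4.9200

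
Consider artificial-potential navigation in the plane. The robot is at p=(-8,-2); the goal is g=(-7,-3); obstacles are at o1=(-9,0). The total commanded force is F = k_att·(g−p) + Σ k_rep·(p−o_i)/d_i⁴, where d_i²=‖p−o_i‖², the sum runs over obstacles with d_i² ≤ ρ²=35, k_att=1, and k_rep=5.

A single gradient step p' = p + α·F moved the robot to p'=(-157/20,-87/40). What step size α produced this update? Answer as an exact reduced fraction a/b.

α = 1/8

F_att = 1·(g−p) = 1·(1,-1) = (1.0000,-1.0000)
o1: d²=5 ≤ ρ²=35; F_rep = 5·(1,-2)/5² = (0.2000,-0.4000)
F = F_att + ΣF_rep = (1.2000,-1.4000)
Δp = p'−p = (0.1500,-0.1750); α = Δx/Fx = (3/20) / (6/5) = 1/8
check: Δy/Fy = (-7/40) / (-7/5) = 1/8 ✓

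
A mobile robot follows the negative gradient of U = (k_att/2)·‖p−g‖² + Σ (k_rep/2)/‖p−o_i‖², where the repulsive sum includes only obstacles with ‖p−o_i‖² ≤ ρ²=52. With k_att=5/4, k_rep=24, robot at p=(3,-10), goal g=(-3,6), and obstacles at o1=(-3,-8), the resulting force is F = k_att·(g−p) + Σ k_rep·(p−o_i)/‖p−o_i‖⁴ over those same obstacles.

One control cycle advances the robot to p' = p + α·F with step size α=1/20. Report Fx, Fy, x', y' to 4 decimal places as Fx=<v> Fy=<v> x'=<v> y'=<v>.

Fx=-7.4100 Fy=19.9700 x'=2.6295 y'=-9.0015

F_att = 5/4·(g−p) = 5/4·(-6,16) = (-7.5000,20.0000)
o1: d²=40 ≤ ρ²=52; F_rep = 24·(6,-2)/40² = (0.0900,-0.0300)
F = F_att + ΣF_rep = (-7.4100,19.9700)
p' = p + 1/20·F = (2.6295,-9.0015)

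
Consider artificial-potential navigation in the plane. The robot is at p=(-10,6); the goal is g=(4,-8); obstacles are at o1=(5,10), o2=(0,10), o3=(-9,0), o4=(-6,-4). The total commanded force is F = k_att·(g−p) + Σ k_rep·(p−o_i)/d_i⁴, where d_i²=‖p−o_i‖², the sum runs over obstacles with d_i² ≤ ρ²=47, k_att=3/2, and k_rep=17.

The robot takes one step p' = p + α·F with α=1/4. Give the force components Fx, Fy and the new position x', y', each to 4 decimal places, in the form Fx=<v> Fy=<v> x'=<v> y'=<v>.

Fx=20.9876 Fy=-20.9255 x'=-4.7531 y'=0.7686

F_att = 3/2·(g−p) = 3/2·(14,-14) = (21.0000,-21.0000)
o1: d²=241 > ρ²=47 → inactive
o2: d²=116 > ρ²=47 → inactive
o3: d²=37 ≤ ρ²=47; F_rep = 17·(-1,6)/37² = (-0.0124,0.0745)
o4: d²=116 > ρ²=47 → inactive
F = F_att + ΣF_rep = (20.9876,-20.9255)
p' = p + 1/4·F = (-4.7531,0.7686)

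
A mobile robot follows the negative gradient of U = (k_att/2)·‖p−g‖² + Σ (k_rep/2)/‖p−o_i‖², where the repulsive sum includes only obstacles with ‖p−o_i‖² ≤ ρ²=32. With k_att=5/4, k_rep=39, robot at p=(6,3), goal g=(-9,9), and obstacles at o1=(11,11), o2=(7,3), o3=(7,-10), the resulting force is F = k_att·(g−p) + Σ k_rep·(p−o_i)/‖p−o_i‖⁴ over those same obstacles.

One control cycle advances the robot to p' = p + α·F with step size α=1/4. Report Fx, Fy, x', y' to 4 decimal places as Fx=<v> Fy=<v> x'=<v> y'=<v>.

F_att = 5/4·(g−p) = 5/4·(-15,6) = (-18.7500,7.5000)
o1: d²=89 > ρ²=32 → inactive
o2: d²=1 ≤ ρ²=32; F_rep = 39·(-1,0)/1² = (-39.0000,0.0000)
o3: d²=170 > ρ²=32 → inactive
F = F_att + ΣF_rep = (-57.7500,7.5000)
p' = p + 1/4·F = (-8.4375,4.8750)

Fx=-57.7500 Fy=7.5000 x'=-8.4375 y'=4.8750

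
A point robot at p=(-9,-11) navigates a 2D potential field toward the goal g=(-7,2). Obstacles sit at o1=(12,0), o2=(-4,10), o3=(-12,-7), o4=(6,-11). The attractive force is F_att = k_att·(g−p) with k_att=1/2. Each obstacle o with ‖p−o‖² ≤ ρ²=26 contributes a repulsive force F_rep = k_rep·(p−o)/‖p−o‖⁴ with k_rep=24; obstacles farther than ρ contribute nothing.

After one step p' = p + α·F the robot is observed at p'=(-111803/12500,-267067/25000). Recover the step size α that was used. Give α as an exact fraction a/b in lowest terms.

F_att = 1/2·(g−p) = 1/2·(2,13) = (1.0000,6.5000)
o1: d²=562 > ρ²=26 → inactive
o2: d²=466 > ρ²=26 → inactive
o3: d²=25 ≤ ρ²=26; F_rep = 24·(3,-4)/25² = (0.1152,-0.1536)
o4: d²=225 > ρ²=26 → inactive
F = F_att + ΣF_rep = (1.1152,6.3464)
Δp = p'−p = (0.0558,0.3173); α = Δx/Fx = (697/12500) / (697/625) = 1/20
check: Δy/Fy = (7933/25000) / (7933/1250) = 1/20 ✓

α = 1/20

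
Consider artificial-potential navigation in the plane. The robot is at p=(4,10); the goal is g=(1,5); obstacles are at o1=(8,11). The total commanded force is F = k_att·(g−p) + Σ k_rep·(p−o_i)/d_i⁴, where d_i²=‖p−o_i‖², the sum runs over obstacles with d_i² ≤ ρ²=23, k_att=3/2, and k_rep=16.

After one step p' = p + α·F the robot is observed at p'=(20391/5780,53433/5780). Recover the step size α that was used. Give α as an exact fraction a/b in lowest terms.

α = 1/10

F_att = 3/2·(g−p) = 3/2·(-3,-5) = (-4.5000,-7.5000)
o1: d²=17 ≤ ρ²=23; F_rep = 16·(-4,-1)/17² = (-0.2215,-0.0554)
F = F_att + ΣF_rep = (-4.7215,-7.5554)
Δp = p'−p = (-0.4721,-0.7555); α = Δx/Fx = (-2729/5780) / (-2729/578) = 1/10
check: Δy/Fy = (-4367/5780) / (-4367/578) = 1/10 ✓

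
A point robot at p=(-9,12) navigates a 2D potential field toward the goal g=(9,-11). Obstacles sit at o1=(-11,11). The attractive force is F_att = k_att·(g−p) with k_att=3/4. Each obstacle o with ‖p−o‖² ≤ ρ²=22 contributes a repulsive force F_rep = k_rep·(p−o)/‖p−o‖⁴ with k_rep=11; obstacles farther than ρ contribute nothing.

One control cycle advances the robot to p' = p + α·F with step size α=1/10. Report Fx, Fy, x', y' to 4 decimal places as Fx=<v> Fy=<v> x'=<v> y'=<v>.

F_att = 3/4·(g−p) = 3/4·(18,-23) = (13.5000,-17.2500)
o1: d²=5 ≤ ρ²=22; F_rep = 11·(2,1)/5² = (0.8800,0.4400)
F = F_att + ΣF_rep = (14.3800,-16.8100)
p' = p + 1/10·F = (-7.5620,10.3190)

Fx=14.3800 Fy=-16.8100 x'=-7.5620 y'=10.3190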